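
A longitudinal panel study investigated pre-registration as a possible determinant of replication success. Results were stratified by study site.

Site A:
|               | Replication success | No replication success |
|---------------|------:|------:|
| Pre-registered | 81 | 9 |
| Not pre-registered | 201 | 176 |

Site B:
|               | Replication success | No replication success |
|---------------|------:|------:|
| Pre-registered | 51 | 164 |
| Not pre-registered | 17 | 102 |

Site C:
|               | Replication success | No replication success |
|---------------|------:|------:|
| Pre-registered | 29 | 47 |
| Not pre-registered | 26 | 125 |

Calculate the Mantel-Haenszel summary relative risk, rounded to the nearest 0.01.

1.76

RR_MH = Σ(aᵢ·n₀ᵢ/nᵢ) / Σ(cᵢ·n₁ᵢ/nᵢ), with n₁ᵢ = aᵢ+bᵢ (exposed), n₀ᵢ = cᵢ+dᵢ (unexposed), nᵢ = n₁ᵢ+n₀ᵢ.
Stratum 1 (Site A): n₁ = 90, n₀ = 377, n = 467; a·n₀/n = 81·377/467 = 65.3897; c·n₁/n = 201·90/467 = 38.7366
Stratum 2 (Site B): n₁ = 215, n₀ = 119, n = 334; a·n₀/n = 51·119/334 = 18.1707; c·n₁/n = 17·215/334 = 10.9431
Stratum 3 (Site C): n₁ = 76, n₀ = 151, n = 227; a·n₀/n = 29·151/227 = 19.2907; c·n₁/n = 26·76/227 = 8.7048
RR_MH = (65.3897 + 18.1707 + 19.2907) / (38.7366 + 10.9431 + 8.7048) = 102.8511 / 58.3846 = 1.76161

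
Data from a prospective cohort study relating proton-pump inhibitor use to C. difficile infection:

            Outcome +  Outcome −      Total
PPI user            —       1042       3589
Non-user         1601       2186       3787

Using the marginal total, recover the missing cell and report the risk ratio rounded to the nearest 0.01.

1.68

The missing cell is in the exposed row: 3589 − 1042 = 2547.
So a = 2547, b = 1042, c = 1601, d = 2186.
RR = [a/(a+b)] / [c/(c+d)] = (2547/3589) / (1601/3787) = 0.70967/0.42276 = 1.67865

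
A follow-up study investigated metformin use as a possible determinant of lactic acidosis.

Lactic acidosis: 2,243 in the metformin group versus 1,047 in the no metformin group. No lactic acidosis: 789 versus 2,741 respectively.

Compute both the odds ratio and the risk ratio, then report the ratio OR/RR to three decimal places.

From the description: a = 2243, b = 789, c = 1047, d = 2741.
OR = (2243·2741)/(789·1047) = 6148063/826083 = 7.44243
Risk in exposed = 2243/3032 = 0.73978; risk in unexposed = 1047/3788 = 0.27640; RR = 2.67648
OR/RR = 7.44243 / 2.67648 = 2.78068
The outcome is not rare, so the OR lies further from 1 than the RR.

2.781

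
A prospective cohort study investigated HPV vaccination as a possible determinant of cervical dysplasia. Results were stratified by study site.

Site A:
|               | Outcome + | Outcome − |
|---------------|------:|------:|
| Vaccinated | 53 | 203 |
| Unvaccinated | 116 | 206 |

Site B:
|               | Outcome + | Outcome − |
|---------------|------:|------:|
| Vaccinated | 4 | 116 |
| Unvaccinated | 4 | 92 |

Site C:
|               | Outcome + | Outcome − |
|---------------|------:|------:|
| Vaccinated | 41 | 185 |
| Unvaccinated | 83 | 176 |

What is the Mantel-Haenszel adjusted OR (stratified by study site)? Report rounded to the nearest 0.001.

OR_MH = Σ(aᵢdᵢ/nᵢ) / Σ(bᵢcᵢ/nᵢ), where nᵢ is the stratum total.
Stratum 1 (Site A): n = 578; a·d/n = 53·206/578 = 18.8893; b·c/n = 203·116/578 = 40.7405
Stratum 2 (Site B): n = 216; a·d/n = 4·92/216 = 1.7037; b·c/n = 116·4/216 = 2.1481
Stratum 3 (Site C): n = 485; a·d/n = 41·176/485 = 14.8784; b·c/n = 185·83/485 = 31.6598
OR_MH = (18.8893 + 1.7037 + 14.8784) / (40.7405 + 2.1481 + 31.6598) = 35.4713 / 74.5484 = 0.47582

0.476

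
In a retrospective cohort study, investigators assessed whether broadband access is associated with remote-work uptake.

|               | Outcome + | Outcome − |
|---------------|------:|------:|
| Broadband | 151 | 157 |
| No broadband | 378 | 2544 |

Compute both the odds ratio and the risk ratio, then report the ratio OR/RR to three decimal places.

1.708

Cells: a = 151, b = 157, c = 378, d = 2544.
OR = (151·2544)/(157·378) = 384144/59346 = 6.47296
Risk in exposed = 151/308 = 0.49026; risk in unexposed = 378/2922 = 0.12936; RR = 3.78979
OR/RR = 6.47296 / 3.78979 = 1.70800
The outcome is not rare, so the OR lies further from 1 than the RR.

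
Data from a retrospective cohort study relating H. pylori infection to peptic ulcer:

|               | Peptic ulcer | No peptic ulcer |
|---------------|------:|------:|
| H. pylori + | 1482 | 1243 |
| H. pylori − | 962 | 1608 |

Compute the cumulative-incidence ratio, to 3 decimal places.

Cells: a = 1482, b = 1243, c = 962, d = 1608.
Risk in exposed = 1482/2725 = 0.54385; risk in unexposed = 962/2570 = 0.37432.
RR = 0.54385 / 0.37432 = 1.45291
The risk among the exposed is 1.45 times that among the unexposed.

1.453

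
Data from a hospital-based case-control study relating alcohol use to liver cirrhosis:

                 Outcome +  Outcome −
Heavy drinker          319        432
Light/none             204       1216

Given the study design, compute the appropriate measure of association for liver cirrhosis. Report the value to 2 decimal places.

Cells: a = 319, b = 432, c = 204, d = 1216.
This is a hospital-based case-control study: participants were sampled on outcome status, so risks in the source population cannot be estimated directly — relative risk is not valid here. The odds ratio is the appropriate measure.
OR = (a·d)/(b·c) = (319 × 1216) / (432 × 204) = 387904 / 88128 = 4.40160

4.40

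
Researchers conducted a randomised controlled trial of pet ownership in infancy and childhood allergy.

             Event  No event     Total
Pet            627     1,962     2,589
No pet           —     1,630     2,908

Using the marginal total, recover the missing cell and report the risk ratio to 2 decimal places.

0.55

The missing cell is in the unexposed row: 2908 − 1630 = 1278.
So a = 627, b = 1962, c = 1278, d = 1630.
RR = [a/(a+b)] / [c/(c+d)] = (627/2589) / (1278/2908) = 0.24218/0.43948 = 0.55106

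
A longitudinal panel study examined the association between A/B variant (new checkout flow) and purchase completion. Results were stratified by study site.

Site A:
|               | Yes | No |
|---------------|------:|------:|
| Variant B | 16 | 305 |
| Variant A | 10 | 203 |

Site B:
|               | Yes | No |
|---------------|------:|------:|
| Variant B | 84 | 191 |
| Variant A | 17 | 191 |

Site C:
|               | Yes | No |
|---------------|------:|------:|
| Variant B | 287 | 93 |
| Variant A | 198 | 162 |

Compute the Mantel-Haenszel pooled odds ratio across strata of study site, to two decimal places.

2.74

OR_MH = Σ(aᵢdᵢ/nᵢ) / Σ(bᵢcᵢ/nᵢ), where nᵢ is the stratum total.
Stratum 1 (Site A): n = 534; a·d/n = 16·203/534 = 6.0824; b·c/n = 305·10/534 = 5.7116
Stratum 2 (Site B): n = 483; a·d/n = 84·191/483 = 33.2174; b·c/n = 191·17/483 = 6.7226
Stratum 3 (Site C): n = 740; a·d/n = 287·162/740 = 62.8297; b·c/n = 93·198/740 = 24.8838
OR_MH = (6.0824 + 33.2174 + 62.8297) / (5.7116 + 6.7226 + 24.8838) = 102.1295 / 37.3180 = 2.73674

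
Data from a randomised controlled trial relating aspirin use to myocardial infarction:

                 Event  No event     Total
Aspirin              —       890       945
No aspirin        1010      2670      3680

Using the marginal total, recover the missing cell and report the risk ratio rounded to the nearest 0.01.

0.21

The missing cell is in the exposed row: 945 − 890 = 55.
So a = 55, b = 890, c = 1010, d = 2670.
RR = [a/(a+b)] / [c/(c+d)] = (55/945) / (1010/3680) = 0.05820/0.27446 = 0.21206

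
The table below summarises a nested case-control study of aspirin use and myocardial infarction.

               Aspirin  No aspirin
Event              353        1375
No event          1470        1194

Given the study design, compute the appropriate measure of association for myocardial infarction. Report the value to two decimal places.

0.21

Reading the table with exposure as columns: a = 353 (Aspirin, case), b = 1470 (Aspirin, non-case), c = 1375 (No aspirin, case), d = 1194.
This is a nested case-control study: participants were sampled on outcome status, so risks in the source population cannot be estimated directly — relative risk is not valid here. The odds ratio is the appropriate measure.
OR = (a·d)/(b·c) = (353 × 1194) / (1470 × 1375) = 421482 / 2021250 = 0.20853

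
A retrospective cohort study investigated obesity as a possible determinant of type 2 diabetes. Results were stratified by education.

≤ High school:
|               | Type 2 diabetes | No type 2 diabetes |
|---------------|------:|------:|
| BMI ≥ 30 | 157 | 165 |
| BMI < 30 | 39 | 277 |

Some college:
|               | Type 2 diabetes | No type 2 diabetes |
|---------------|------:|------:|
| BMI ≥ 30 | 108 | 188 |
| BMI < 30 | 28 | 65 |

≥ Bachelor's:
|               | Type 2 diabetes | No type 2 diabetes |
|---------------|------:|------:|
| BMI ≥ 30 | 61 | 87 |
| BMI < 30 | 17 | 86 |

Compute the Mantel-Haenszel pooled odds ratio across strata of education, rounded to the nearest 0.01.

OR_MH = Σ(aᵢdᵢ/nᵢ) / Σ(bᵢcᵢ/nᵢ), where nᵢ is the stratum total.
Stratum 1 (≤ High school): n = 638; a·d/n = 157·277/638 = 68.1646; b·c/n = 165·39/638 = 10.0862
Stratum 2 (Some college): n = 389; a·d/n = 108·65/389 = 18.0463; b·c/n = 188·28/389 = 13.5321
Stratum 3 (≥ Bachelor's): n = 251; a·d/n = 61·86/251 = 20.9004; b·c/n = 87·17/251 = 5.8924
OR_MH = (68.1646 + 18.0463 + 20.9004) / (10.0862 + 13.5321 + 5.8924) = 107.1112 / 29.5108 = 3.62956

3.63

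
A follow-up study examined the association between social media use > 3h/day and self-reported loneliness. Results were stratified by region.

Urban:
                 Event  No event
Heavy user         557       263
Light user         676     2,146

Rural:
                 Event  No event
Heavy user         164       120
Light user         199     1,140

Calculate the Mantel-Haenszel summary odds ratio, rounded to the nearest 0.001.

OR_MH = Σ(aᵢdᵢ/nᵢ) / Σ(bᵢcᵢ/nᵢ), where nᵢ is the stratum total.
Stratum 1 (Urban): n = 3642; a·d/n = 557·2146/3642 = 328.2048; b·c/n = 263·676/3642 = 48.8160
Stratum 2 (Rural): n = 1623; a·d/n = 164·1140/1623 = 115.1941; b·c/n = 120·199/1623 = 14.7135
OR_MH = (328.2048 + 115.1941) / (48.8160 + 14.7135) = 443.3989 / 63.5295 = 6.97941

6.979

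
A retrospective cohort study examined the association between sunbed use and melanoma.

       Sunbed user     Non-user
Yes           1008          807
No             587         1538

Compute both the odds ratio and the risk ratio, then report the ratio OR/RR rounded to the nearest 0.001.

Reading the table with exposure as columns: a = 1008 (Sunbed user, case), b = 587 (Sunbed user, non-case), c = 807 (Non-user, case), d = 1538.
OR = (1008·1538)/(587·807) = 1550304/473709 = 3.27269
Risk in exposed = 1008/1595 = 0.63197; risk in unexposed = 807/2345 = 0.34414; RR = 1.83641
OR/RR = 3.27269 / 1.83641 = 1.78212
The outcome is not rare, so the OR lies further from 1 than the RR.

1.782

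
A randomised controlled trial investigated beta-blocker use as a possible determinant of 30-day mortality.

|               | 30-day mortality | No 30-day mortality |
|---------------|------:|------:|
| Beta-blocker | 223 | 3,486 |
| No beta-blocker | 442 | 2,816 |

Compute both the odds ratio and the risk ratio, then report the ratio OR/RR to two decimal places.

Cells: a = 223, b = 3486, c = 442, d = 2816.
OR = (223·2816)/(3486·442) = 627968/1540812 = 0.40756
Risk in exposed = 223/3709 = 0.06012; risk in unexposed = 442/3258 = 0.13567; RR = 0.44318
OR/RR = 0.40756 / 0.44318 = 0.91963
The outcome is not rare, so the OR lies further from 1 than the RR.

0.92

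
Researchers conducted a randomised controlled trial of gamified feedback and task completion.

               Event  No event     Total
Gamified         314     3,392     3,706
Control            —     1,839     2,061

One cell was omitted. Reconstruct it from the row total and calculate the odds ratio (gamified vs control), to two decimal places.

The missing cell is in the unexposed row: 2061 − 1839 = 222.
So a = 314, b = 3392, c = 222, d = 1839.
OR = (a·d)/(b·c) = (314 × 1839) / (3392 × 222) = 577446 / 753024 = 0.76684

0.77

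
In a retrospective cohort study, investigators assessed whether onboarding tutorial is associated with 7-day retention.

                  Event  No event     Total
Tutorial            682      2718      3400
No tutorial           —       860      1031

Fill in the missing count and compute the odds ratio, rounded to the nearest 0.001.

1.262

The missing cell is in the unexposed row: 1031 − 860 = 171.
So a = 682, b = 2718, c = 171, d = 860.
OR = (a·d)/(b·c) = (682 × 860) / (2718 × 171) = 586520 / 464778 = 1.26194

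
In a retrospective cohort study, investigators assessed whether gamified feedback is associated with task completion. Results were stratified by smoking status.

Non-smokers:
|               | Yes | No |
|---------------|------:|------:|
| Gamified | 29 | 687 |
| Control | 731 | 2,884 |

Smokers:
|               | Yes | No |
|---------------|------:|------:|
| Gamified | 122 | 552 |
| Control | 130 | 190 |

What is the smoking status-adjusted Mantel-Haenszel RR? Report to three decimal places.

0.304

RR_MH = Σ(aᵢ·n₀ᵢ/nᵢ) / Σ(cᵢ·n₁ᵢ/nᵢ), with n₁ᵢ = aᵢ+bᵢ (exposed), n₀ᵢ = cᵢ+dᵢ (unexposed), nᵢ = n₁ᵢ+n₀ᵢ.
Stratum 1 (Non-smokers): n₁ = 716, n₀ = 3615, n = 4331; a·n₀/n = 29·3615/4331 = 24.2057; c·n₁/n = 731·716/4331 = 120.8488
Stratum 2 (Smokers): n₁ = 674, n₀ = 320, n = 994; a·n₀/n = 122·320/994 = 39.2757; c·n₁/n = 130·674/994 = 88.1489
RR_MH = (24.2057 + 39.2757) / (120.8488 + 88.1489) = 63.4814 / 208.9977 = 0.30374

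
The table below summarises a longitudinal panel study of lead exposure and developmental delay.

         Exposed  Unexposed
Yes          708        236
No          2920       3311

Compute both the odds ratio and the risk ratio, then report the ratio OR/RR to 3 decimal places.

Reading the table with exposure as columns: a = 708 (Exposed, case), b = 2920 (Exposed, non-case), c = 236 (Unexposed, case), d = 3311.
OR = (708·3311)/(2920·236) = 2344188/689120 = 3.40171
Risk in exposed = 708/3628 = 0.19515; risk in unexposed = 236/3547 = 0.06654; RR = 2.93302
OR/RR = 3.40171 / 2.93302 = 1.15980
The outcome is not rare, so the OR lies further from 1 than the RR.

1.160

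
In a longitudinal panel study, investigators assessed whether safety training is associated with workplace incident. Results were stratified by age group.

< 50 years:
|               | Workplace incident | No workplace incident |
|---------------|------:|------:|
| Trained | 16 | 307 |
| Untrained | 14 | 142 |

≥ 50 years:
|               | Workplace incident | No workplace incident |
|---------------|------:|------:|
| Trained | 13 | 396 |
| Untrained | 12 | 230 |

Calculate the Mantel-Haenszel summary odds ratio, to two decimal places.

0.57

OR_MH = Σ(aᵢdᵢ/nᵢ) / Σ(bᵢcᵢ/nᵢ), where nᵢ is the stratum total.
Stratum 1 (< 50 years): n = 479; a·d/n = 16·142/479 = 4.7432; b·c/n = 307·14/479 = 8.9729
Stratum 2 (≥ 50 years): n = 651; a·d/n = 13·230/651 = 4.5929; b·c/n = 396·12/651 = 7.2995
OR_MH = (4.7432 + 4.5929) / (8.9729 + 7.2995) = 9.3361 / 16.2724 = 0.57374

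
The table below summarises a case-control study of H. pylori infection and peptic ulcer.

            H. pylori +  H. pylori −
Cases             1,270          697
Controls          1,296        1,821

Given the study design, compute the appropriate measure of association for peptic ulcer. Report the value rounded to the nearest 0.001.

2.560

Reading the table with exposure as columns: a = 1270 (H. pylori +, case), b = 1296 (H. pylori +, non-case), c = 697 (H. pylori −, case), d = 1821.
This is a case-control study: participants were sampled on outcome status, so risks in the source population cannot be estimated directly — relative risk is not valid here. The odds ratio is the appropriate measure.
OR = (a·d)/(b·c) = (1270 × 1821) / (1296 × 697) = 2312670 / 903312 = 2.56021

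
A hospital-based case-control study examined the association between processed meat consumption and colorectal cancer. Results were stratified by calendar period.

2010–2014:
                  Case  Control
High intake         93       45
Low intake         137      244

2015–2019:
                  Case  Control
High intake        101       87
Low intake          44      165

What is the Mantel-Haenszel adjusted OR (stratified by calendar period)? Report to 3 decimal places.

OR_MH = Σ(aᵢdᵢ/nᵢ) / Σ(bᵢcᵢ/nᵢ), where nᵢ is the stratum total.
Stratum 1 (2010–2014): n = 519; a·d/n = 93·244/519 = 43.7225; b·c/n = 45·137/519 = 11.8786
Stratum 2 (2015–2019): n = 397; a·d/n = 101·165/397 = 41.9773; b·c/n = 87·44/397 = 9.6423
OR_MH = (43.7225 + 41.9773) / (11.8786 + 9.6423) = 85.6999 / 21.5209 = 3.98216

3.982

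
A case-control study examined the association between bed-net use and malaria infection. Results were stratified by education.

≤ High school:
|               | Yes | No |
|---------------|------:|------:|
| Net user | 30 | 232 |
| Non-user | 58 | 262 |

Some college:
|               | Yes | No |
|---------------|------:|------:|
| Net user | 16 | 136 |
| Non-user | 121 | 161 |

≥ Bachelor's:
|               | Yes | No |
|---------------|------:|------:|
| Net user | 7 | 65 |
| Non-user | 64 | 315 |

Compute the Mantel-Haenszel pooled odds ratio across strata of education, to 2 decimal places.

OR_MH = Σ(aᵢdᵢ/nᵢ) / Σ(bᵢcᵢ/nᵢ), where nᵢ is the stratum total.
Stratum 1 (≤ High school): n = 582; a·d/n = 30·262/582 = 13.5052; b·c/n = 232·58/582 = 23.1203
Stratum 2 (Some college): n = 434; a·d/n = 16·161/434 = 5.9355; b·c/n = 136·121/434 = 37.9171
Stratum 3 (≥ Bachelor's): n = 451; a·d/n = 7·315/451 = 4.8891; b·c/n = 65·64/451 = 9.2239
OR_MH = (13.5052 + 5.9355 + 4.8891) / (23.1203 + 37.9171 + 9.2239) = 24.3298 / 70.2613 = 0.34628

0.35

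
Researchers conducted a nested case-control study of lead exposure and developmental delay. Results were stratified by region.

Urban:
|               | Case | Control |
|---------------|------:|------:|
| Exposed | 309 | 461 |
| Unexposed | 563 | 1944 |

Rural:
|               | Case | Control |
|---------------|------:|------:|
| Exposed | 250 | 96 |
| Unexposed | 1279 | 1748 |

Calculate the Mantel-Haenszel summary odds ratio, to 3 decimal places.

OR_MH = Σ(aᵢdᵢ/nᵢ) / Σ(bᵢcᵢ/nᵢ), where nᵢ is the stratum total.
Stratum 1 (Urban): n = 3277; a·d/n = 309·1944/3277 = 183.3067; b·c/n = 461·563/3277 = 79.2014
Stratum 2 (Rural): n = 3373; a·d/n = 250·1748/3373 = 129.5583; b·c/n = 96·1279/3373 = 36.4020
OR_MH = (183.3067 + 129.5583) / (79.2014 + 36.4020) = 312.8649 / 115.6034 = 2.70636

2.706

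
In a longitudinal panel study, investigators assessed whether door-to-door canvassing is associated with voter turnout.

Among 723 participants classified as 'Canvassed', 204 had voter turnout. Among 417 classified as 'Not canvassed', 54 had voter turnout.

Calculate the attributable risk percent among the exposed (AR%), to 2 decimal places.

From the description: a = 204, b = 519, c = 54, d = 363.
Risk in exposed = 204/723 = 0.28216; risk in unexposed = 54/417 = 0.12950.
RR = 0.28216/0.12950 = 2.17888
AR% = (RR − 1)/RR × 100 = (2.17888 − 1)/2.17888 × 100 = 54.1050%

54.10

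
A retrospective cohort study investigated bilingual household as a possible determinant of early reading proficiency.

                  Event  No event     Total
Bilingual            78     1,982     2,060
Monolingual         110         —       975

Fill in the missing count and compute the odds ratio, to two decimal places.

0.31

The missing cell is in the unexposed row: 975 − 110 = 865.
So a = 78, b = 1982, c = 110, d = 865.
OR = (a·d)/(b·c) = (78 × 865) / (1982 × 110) = 67470 / 218020 = 0.30947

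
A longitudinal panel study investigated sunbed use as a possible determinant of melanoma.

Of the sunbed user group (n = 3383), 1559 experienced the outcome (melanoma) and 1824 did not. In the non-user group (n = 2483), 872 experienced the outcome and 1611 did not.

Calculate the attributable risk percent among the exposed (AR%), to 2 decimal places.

From the description: a = 1559, b = 1824, c = 872, d = 1611.
Risk in exposed = 1559/3383 = 0.46083; risk in unexposed = 872/2483 = 0.35119.
RR = 0.46083/0.35119 = 1.31221
AR% = (RR − 1)/RR × 100 = (1.31221 − 1)/1.31221 × 100 = 23.7929%

23.79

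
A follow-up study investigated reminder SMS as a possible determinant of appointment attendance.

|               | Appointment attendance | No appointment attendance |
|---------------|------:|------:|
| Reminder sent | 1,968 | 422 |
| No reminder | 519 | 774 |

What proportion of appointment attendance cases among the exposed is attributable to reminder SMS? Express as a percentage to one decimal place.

51.3

Cells: a = 1968, b = 422, c = 519, d = 774.
Risk in exposed = 1968/2390 = 0.82343; risk in unexposed = 519/1293 = 0.40139.
RR = 0.82343/0.40139 = 2.05144
AR% = (RR − 1)/RR × 100 = (2.05144 − 1)/2.05144 × 100 = 51.2537%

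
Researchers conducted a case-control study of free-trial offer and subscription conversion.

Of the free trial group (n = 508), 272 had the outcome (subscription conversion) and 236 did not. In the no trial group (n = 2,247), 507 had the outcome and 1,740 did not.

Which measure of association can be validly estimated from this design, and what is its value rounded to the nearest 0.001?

From the description: a = 272, b = 236, c = 507, d = 1740.
This is a case-control study: participants were sampled on outcome status, so risks in the source population cannot be estimated directly — relative risk is not valid here. The odds ratio is the appropriate measure.
OR = (a·d)/(b·c) = (272 × 1740) / (236 × 507) = 473280 / 119652 = 3.95547

3.955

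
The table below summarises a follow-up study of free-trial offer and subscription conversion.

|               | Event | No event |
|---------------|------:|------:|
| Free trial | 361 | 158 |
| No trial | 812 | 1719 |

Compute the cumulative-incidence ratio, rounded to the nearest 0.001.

Cells: a = 361, b = 158, c = 812, d = 1719.
Risk in exposed = 361/519 = 0.69557; risk in unexposed = 812/2531 = 0.32082.
RR = 0.69557 / 0.32082 = 2.16808
The risk among the exposed is 2.17 times that among the unexposed.

2.168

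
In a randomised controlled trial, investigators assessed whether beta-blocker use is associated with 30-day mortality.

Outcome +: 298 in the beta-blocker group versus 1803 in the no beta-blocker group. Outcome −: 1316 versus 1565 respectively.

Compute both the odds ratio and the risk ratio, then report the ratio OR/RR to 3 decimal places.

0.570

From the description: a = 298, b = 1316, c = 1803, d = 1565.
OR = (298·1565)/(1316·1803) = 466370/2372748 = 0.19655
Risk in exposed = 298/1614 = 0.18463; risk in unexposed = 1803/3368 = 0.53533; RR = 0.34490
OR/RR = 0.19655 / 0.34490 = 0.56989
The outcome is not rare, so the OR lies further from 1 than the RR.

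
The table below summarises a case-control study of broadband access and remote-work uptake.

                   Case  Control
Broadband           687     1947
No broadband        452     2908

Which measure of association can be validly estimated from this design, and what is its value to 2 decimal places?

Cells: a = 687, b = 1947, c = 452, d = 2908.
This is a case-control study: participants were sampled on outcome status, so risks in the source population cannot be estimated directly — relative risk is not valid here. The odds ratio is the appropriate measure.
OR = (a·d)/(b·c) = (687 × 2908) / (1947 × 452) = 1997796 / 880044 = 2.27011

2.27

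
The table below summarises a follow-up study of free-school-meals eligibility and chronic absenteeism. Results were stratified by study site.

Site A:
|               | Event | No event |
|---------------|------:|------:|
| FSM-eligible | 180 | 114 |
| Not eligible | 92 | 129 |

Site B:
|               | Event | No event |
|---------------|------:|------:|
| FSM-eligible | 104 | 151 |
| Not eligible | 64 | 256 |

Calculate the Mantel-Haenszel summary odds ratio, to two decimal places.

2.46

OR_MH = Σ(aᵢdᵢ/nᵢ) / Σ(bᵢcᵢ/nᵢ), where nᵢ is the stratum total.
Stratum 1 (Site A): n = 515; a·d/n = 180·129/515 = 45.0874; b·c/n = 114·92/515 = 20.3650
Stratum 2 (Site B): n = 575; a·d/n = 104·256/575 = 46.3026; b·c/n = 151·64/575 = 16.8070
OR_MH = (45.0874 + 46.3026) / (20.3650 + 16.8070) = 91.3900 / 37.1720 = 2.45857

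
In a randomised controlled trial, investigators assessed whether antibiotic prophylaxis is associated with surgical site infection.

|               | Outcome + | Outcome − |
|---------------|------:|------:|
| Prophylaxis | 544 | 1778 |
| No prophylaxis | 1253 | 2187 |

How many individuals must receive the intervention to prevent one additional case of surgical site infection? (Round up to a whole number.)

8

Risk in treated group = 544/2322 = 0.23428; risk in control = 1253/3440 = 0.36424.
Absolute risk reduction = 0.36424 − 0.23428 = 0.12996
NNT = 1 / ARR = 1 / 0.12996 = 7.694 → round up → 8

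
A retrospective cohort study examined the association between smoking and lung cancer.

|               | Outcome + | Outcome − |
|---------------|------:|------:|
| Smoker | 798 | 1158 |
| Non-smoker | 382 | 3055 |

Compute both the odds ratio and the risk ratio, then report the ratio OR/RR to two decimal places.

Cells: a = 798, b = 1158, c = 382, d = 3055.
OR = (798·3055)/(1158·382) = 2437890/442356 = 5.51115
Risk in exposed = 798/1956 = 0.40798; risk in unexposed = 382/3437 = 0.11114; RR = 3.67071
OR/RR = 5.51115 / 3.67071 = 1.50138
The outcome is not rare, so the OR lies further from 1 than the RR.

1.50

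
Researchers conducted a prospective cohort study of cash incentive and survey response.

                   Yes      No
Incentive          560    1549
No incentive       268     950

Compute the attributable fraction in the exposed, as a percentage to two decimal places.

Cells: a = 560, b = 1549, c = 268, d = 950.
Risk in exposed = 560/2109 = 0.26553; risk in unexposed = 268/1218 = 0.22003.
RR = 0.26553/0.22003 = 1.20677
AR% = (RR − 1)/RR × 100 = (1.20677 − 1)/1.20677 × 100 = 17.1341%

17.13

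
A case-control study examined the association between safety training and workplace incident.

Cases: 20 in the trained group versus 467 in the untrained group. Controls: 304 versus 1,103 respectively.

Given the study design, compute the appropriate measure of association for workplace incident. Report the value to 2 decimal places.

From the description: a = 20, b = 304, c = 467, d = 1103.
This is a case-control study: participants were sampled on outcome status, so risks in the source population cannot be estimated directly — relative risk is not valid here. The odds ratio is the appropriate measure.
OR = (a·d)/(b·c) = (20 × 1103) / (304 × 467) = 22060 / 141968 = 0.15539

0.16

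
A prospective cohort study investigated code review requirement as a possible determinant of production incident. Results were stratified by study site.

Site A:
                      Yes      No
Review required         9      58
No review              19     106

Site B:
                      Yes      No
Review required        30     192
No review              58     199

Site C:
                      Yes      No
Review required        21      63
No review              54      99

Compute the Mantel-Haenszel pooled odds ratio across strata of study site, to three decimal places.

OR_MH = Σ(aᵢdᵢ/nᵢ) / Σ(bᵢcᵢ/nᵢ), where nᵢ is the stratum total.
Stratum 1 (Site A): n = 192; a·d/n = 9·106/192 = 4.9688; b·c/n = 58·19/192 = 5.7396
Stratum 2 (Site B): n = 479; a·d/n = 30·199/479 = 12.4635; b·c/n = 192·58/479 = 23.2484
Stratum 3 (Site C): n = 237; a·d/n = 21·99/237 = 8.7722; b·c/n = 63·54/237 = 14.3544
OR_MH = (4.9688 + 12.4635 + 8.7722) / (5.7396 + 23.2484 + 14.3544) = 26.2044 / 43.3424 = 0.60459

0.605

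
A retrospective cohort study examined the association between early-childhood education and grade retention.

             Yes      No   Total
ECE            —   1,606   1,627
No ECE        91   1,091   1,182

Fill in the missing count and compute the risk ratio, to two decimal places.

The missing cell is in the exposed row: 1627 − 1606 = 21.
So a = 21, b = 1606, c = 91, d = 1091.
RR = [a/(a+b)] / [c/(c+d)] = (21/1627) / (91/1182) = 0.01291/0.07699 = 0.16765

0.17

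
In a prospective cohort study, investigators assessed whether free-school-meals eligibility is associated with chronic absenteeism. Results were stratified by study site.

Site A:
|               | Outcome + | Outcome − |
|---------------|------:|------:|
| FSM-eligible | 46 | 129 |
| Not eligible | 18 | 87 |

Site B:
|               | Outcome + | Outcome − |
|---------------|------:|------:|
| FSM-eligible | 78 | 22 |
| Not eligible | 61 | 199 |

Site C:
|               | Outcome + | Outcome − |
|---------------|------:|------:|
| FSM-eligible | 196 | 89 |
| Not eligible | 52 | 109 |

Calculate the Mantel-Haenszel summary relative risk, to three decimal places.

RR_MH = Σ(aᵢ·n₀ᵢ/nᵢ) / Σ(cᵢ·n₁ᵢ/nᵢ), with n₁ᵢ = aᵢ+bᵢ (exposed), n₀ᵢ = cᵢ+dᵢ (unexposed), nᵢ = n₁ᵢ+n₀ᵢ.
Stratum 1 (Site A): n₁ = 175, n₀ = 105, n = 280; a·n₀/n = 46·105/280 = 17.2500; c·n₁/n = 18·175/280 = 11.2500
Stratum 2 (Site B): n₁ = 100, n₀ = 260, n = 360; a·n₀/n = 78·260/360 = 56.3333; c·n₁/n = 61·100/360 = 16.9444
Stratum 3 (Site C): n₁ = 285, n₀ = 161, n = 446; a·n₀/n = 196·161/446 = 70.7534; c·n₁/n = 52·285/446 = 33.2287
RR_MH = (17.2500 + 56.3333 + 70.7534) / (11.2500 + 16.9444 + 33.2287) = 144.3367 / 61.4231 = 2.34987

2.350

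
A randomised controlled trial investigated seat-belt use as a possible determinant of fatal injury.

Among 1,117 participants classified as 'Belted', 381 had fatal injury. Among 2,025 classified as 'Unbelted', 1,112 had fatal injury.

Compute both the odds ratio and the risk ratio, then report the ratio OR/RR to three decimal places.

From the description: a = 381, b = 736, c = 1112, d = 913.
OR = (381·913)/(736·1112) = 347853/818432 = 0.42502
Risk in exposed = 381/1117 = 0.34109; risk in unexposed = 1112/2025 = 0.54914; RR = 0.62114
OR/RR = 0.42502 / 0.62114 = 0.68426
The outcome is not rare, so the OR lies further from 1 than the RR.

0.684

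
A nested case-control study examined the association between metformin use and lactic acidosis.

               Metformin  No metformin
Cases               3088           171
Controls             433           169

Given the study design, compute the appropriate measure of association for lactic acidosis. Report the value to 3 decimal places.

Reading the table with exposure as columns: a = 3088 (Metformin, case), b = 433 (Metformin, non-case), c = 171 (No metformin, case), d = 169.
This is a nested case-control study: participants were sampled on outcome status, so risks in the source population cannot be estimated directly — relative risk is not valid here. The odds ratio is the appropriate measure.
OR = (a·d)/(b·c) = (3088 × 169) / (433 × 171) = 521872 / 74043 = 7.04823

7.048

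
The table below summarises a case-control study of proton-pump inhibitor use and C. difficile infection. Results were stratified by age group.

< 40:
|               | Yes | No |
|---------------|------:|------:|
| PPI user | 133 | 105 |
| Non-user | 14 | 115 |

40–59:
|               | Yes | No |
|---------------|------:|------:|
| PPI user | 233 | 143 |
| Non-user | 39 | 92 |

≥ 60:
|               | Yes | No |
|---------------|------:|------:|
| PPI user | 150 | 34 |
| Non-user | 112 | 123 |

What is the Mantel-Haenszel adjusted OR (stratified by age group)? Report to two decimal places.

5.31

OR_MH = Σ(aᵢdᵢ/nᵢ) / Σ(bᵢcᵢ/nᵢ), where nᵢ is the stratum total.
Stratum 1 (< 40): n = 367; a·d/n = 133·115/367 = 41.6757; b·c/n = 105·14/367 = 4.0054
Stratum 2 (40–59): n = 507; a·d/n = 233·92/507 = 42.2801; b·c/n = 143·39/507 = 11.0000
Stratum 3 (≥ 60): n = 419; a·d/n = 150·123/419 = 44.0334; b·c/n = 34·112/419 = 9.0883
OR_MH = (41.6757 + 42.2801 + 44.0334) / (4.0054 + 11.0000 + 9.0883) = 127.9892 / 24.0938 = 5.31213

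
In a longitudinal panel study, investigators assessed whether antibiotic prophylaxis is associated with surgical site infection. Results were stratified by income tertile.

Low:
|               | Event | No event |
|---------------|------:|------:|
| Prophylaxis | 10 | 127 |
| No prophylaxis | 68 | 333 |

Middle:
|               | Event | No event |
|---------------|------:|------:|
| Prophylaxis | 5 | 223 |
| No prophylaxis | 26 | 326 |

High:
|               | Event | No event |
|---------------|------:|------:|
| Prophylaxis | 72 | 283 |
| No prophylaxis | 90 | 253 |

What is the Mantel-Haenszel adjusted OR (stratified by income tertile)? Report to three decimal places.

OR_MH = Σ(aᵢdᵢ/nᵢ) / Σ(bᵢcᵢ/nᵢ), where nᵢ is the stratum total.
Stratum 1 (Low): n = 538; a·d/n = 10·333/538 = 6.1896; b·c/n = 127·68/538 = 16.0520
Stratum 2 (Middle): n = 580; a·d/n = 5·326/580 = 2.8103; b·c/n = 223·26/580 = 9.9966
Stratum 3 (High): n = 698; a·d/n = 72·253/698 = 26.0974; b·c/n = 283·90/698 = 36.4900
OR_MH = (6.1896 + 2.8103 + 26.0974) / (16.0520 + 9.9966 + 36.4900) = 35.0974 / 62.5386 = 0.56121

0.561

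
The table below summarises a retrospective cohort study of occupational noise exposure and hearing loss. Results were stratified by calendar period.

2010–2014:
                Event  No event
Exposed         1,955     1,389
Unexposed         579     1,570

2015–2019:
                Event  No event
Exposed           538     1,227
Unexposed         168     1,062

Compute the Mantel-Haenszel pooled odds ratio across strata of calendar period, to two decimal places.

OR_MH = Σ(aᵢdᵢ/nᵢ) / Σ(bᵢcᵢ/nᵢ), where nᵢ is the stratum total.
Stratum 1 (2010–2014): n = 5493; a·d/n = 1955·1570/5493 = 558.7748; b·c/n = 1389·579/5493 = 146.4102
Stratum 2 (2015–2019): n = 2995; a·d/n = 538·1062/2995 = 190.7699; b·c/n = 1227·168/2995 = 68.8267
OR_MH = (558.7748 + 190.7699) / (146.4102 + 68.8267) = 749.5448 / 215.2369 = 3.48242

3.48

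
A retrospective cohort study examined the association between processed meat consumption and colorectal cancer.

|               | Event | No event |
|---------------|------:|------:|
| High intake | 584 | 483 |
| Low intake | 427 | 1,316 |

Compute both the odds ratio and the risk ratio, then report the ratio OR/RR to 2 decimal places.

1.67

Cells: a = 584, b = 483, c = 427, d = 1316.
OR = (584·1316)/(483·427) = 768544/206241 = 3.72644
Risk in exposed = 584/1067 = 0.54733; risk in unexposed = 427/1743 = 0.24498; RR = 2.23418
OR/RR = 3.72644 / 2.23418 = 1.66792
The outcome is not rare, so the OR lies further from 1 than the RR.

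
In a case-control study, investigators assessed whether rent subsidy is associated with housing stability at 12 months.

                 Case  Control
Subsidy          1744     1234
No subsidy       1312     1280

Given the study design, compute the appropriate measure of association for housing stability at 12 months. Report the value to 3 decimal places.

1.379

Cells: a = 1744, b = 1234, c = 1312, d = 1280.
This is a case-control study: participants were sampled on outcome status, so risks in the source population cannot be estimated directly — relative risk is not valid here. The odds ratio is the appropriate measure.
OR = (a·d)/(b·c) = (1744 × 1280) / (1234 × 1312) = 2232320 / 1619008 = 1.37882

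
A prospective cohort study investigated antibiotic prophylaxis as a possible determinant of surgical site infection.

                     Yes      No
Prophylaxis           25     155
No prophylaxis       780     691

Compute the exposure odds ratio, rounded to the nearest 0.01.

Cells: a = 25, b = 155, c = 780, d = 691.
OR = (a·d)/(b·c) = (25 × 691) / (155 × 780) = 17275 / 120900 = 0.14289
Exposure is associated with lower odds of surgical site infection (OR = 0.14 < 1).

0.14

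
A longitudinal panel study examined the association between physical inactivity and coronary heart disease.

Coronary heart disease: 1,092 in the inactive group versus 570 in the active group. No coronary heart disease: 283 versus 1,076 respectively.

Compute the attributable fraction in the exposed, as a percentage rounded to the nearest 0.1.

56.4

From the description: a = 1092, b = 283, c = 570, d = 1076.
Risk in exposed = 1092/1375 = 0.79418; risk in unexposed = 570/1646 = 0.34629.
RR = 0.79418/0.34629 = 2.29337
AR% = (RR − 1)/RR × 100 = (2.29337 − 1)/2.29337 × 100 = 56.3961%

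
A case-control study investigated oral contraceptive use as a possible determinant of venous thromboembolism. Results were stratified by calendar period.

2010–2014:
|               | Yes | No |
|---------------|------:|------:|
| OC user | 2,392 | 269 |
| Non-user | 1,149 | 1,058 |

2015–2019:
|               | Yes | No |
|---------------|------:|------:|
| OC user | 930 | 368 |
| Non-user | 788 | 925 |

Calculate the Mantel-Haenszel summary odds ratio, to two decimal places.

5.04

OR_MH = Σ(aᵢdᵢ/nᵢ) / Σ(bᵢcᵢ/nᵢ), where nᵢ is the stratum total.
Stratum 1 (2010–2014): n = 4868; a·d/n = 2392·1058/4868 = 519.8718; b·c/n = 269·1149/4868 = 63.4924
Stratum 2 (2015–2019): n = 3011; a·d/n = 930·925/3011 = 285.7024; b·c/n = 368·788/3011 = 96.3082
OR_MH = (519.8718 + 285.7024) / (63.4924 + 96.3082) = 805.5742 / 159.8006 = 5.04112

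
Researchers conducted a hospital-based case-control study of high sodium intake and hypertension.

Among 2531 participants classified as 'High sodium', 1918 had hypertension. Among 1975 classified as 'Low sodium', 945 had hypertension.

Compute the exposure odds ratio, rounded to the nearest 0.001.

From the description: a = 1918, b = 613, c = 945, d = 1030.
OR = (a·d)/(b·c) = (1918 × 1030) / (613 × 945) = 1975540 / 579285 = 3.41031
The odds of hypertension are about 3.41 times as high in the high sodium group.

3.410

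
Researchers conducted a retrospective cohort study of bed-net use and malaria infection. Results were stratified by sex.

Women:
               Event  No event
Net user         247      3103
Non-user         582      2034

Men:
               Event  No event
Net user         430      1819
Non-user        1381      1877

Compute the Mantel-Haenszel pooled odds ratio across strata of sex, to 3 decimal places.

OR_MH = Σ(aᵢdᵢ/nᵢ) / Σ(bᵢcᵢ/nᵢ), where nᵢ is the stratum total.
Stratum 1 (Women): n = 5966; a·d/n = 247·2034/5966 = 84.2102; b·c/n = 3103·582/5966 = 302.7063
Stratum 2 (Men): n = 5507; a·d/n = 430·1877/5507 = 146.5607; b·c/n = 1819·1381/5507 = 456.1538
OR_MH = (84.2102 + 146.5607) / (302.7063 + 456.1538) = 230.7709 / 758.8601 = 0.30410

0.304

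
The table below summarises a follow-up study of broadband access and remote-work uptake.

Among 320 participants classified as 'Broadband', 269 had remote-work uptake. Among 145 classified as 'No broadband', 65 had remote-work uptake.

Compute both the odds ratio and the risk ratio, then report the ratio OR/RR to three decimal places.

From the description: a = 269, b = 51, c = 65, d = 80.
OR = (269·80)/(51·65) = 21520/3315 = 6.49170
Risk in exposed = 269/320 = 0.84062; risk in unexposed = 65/145 = 0.44828; RR = 1.87524
OR/RR = 6.49170 / 1.87524 = 3.46180
The outcome is not rare, so the OR lies further from 1 than the RR.

3.462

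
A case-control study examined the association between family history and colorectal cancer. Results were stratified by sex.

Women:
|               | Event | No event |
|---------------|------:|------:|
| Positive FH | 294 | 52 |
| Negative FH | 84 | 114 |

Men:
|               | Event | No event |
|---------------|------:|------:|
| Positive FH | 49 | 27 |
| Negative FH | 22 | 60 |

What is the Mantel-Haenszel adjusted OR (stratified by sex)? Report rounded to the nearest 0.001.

OR_MH = Σ(aᵢdᵢ/nᵢ) / Σ(bᵢcᵢ/nᵢ), where nᵢ is the stratum total.
Stratum 1 (Women): n = 544; a·d/n = 294·114/544 = 61.6103; b·c/n = 52·84/544 = 8.0294
Stratum 2 (Men): n = 158; a·d/n = 49·60/158 = 18.6076; b·c/n = 27·22/158 = 3.7595
OR_MH = (61.6103 + 18.6076) / (8.0294 + 3.7595) = 80.2179 / 11.7889 = 6.80452

6.805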